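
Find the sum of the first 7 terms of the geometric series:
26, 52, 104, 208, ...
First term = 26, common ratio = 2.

Sₙ = a(1 - rⁿ) / (1 - r)
S_7 = 26(1 - 2^7) / (1 - 2)
S_7 = 26(1 - 128) / (-1)
S_7 = 3302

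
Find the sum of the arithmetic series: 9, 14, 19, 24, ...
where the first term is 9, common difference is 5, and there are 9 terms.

Sₙ = n/2 × (first + last)
Last term = a + (n-1)d = 9 + (9-1)×5 = 49
S_9 = 9/2 × (9 + 49)
S_9 = 9/2 × 58 = 261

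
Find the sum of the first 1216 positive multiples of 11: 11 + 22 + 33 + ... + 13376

Factor out 11: = 11(1 + 2 + ... + 1216) = 11 × n(n+1)/2
= 11 × 1216×1217/2
= 11 × 739936
= 8139296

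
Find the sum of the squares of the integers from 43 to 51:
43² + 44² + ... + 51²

Use ∑_{k=1}^{n} k² = n(n+1)(2n+1)/6, then subtract the first 42 terms.
∑_{k=1}^{51} k² = 51×52×103/6 = 45526
∑_{k=1}^{42} k² = 42×43×85/6 = 25585
∑_{k=43}^{51} k² = 45526 - 25585 = 19941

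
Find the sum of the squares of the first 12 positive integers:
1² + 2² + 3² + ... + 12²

Formula: ∑k² = n(n+1)(2n+1)/6
= 12×13×25/6
= 3900/6
= 650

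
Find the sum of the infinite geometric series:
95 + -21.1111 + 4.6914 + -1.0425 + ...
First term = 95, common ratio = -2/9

For |r| < 1, S = a / (1 - r)
S = 95 / (1 - (-2/9))
S = 95 / (11/9)
S = 855/11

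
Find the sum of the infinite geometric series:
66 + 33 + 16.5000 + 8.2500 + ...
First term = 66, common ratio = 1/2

For |r| < 1, S = a / (1 - r)
S = 66 / (1 - (1/2))
S = 66 / (1/2)
S = 132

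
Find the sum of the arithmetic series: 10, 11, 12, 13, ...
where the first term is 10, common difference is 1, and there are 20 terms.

Sₙ = n/2 × (first + last)
Last term = a + (n-1)d = 10 + (20-1)×1 = 29
S_20 = 20/2 × (10 + 29)
S_20 = 20/2 × 39 = 390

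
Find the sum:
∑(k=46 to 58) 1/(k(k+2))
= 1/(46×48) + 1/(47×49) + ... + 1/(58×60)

Partial fractions: 1/(k(k+2)) = (1/2)[1/k - 1/(k+2)]
Telescoping leaves the first two and last two terms:
= (1/2)[1/46 + 1/47 - 1/59 - 1/60]
= 35971/7653480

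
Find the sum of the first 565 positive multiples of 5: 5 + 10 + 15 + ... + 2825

Factor out 5: = 5(1 + 2 + ... + 565) = 5 × n(n+1)/2
= 5 × 565×566/2
= 5 × 159895
= 799475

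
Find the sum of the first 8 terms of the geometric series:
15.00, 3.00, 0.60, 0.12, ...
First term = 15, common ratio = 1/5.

Sₙ = a(1 - rⁿ) / (1 - r)
S_8 = 15(1 - (1/5)^8) / (1 - (1/5))
S_8 = 15(1 - (1/390625)) / (4/5)
S_8 = 292968/15625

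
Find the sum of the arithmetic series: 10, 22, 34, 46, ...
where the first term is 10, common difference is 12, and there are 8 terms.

Sₙ = n/2 × (first + last)
Last term = a + (n-1)d = 10 + (8-1)×12 = 94
S_8 = 8/2 × (10 + 94)
S_8 = 8/2 × 104 = 416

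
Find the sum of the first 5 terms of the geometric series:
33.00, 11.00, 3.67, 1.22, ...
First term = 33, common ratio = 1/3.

Sₙ = a(1 - rⁿ) / (1 - r)
S_5 = 33(1 - (1/3)^5) / (1 - (1/3))
S_5 = 33(1 - (1/243)) / (2/3)
S_5 = 1331/27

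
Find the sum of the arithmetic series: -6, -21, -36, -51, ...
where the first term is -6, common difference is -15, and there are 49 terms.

Sₙ = n/2 × (first + last)
Last term = a + (n-1)d = -6 + (49-1)×(-15) = -726
S_49 = 49/2 × (-6 + (-726))
S_49 = 49/2 × (-732) = -17934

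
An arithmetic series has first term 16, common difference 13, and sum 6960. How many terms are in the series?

Using S = n/2 × [2a + (n-1)d]
6960 = n/2 × [2(16) + (n-1)(13)]
6960 = n/2 × [32 + 13n - 13]
13920 = n × [19 + 13n]
13n² + (19)n - 13920 = 0
Discriminant: Δ = (19)² - 4(13)(-13920) = 361 + 723840 = 724201
√Δ = 851
n = [-(19) + √Δ] / (2·13) = (-19 + 851) / 26 = 832 / 26 = 32
(The negative root is discarded since n must be a positive integer.)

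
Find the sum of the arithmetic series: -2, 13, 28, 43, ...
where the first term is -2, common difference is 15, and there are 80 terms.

Sₙ = n/2 × (first + last)
Last term = a + (n-1)d = -2 + (80-1)×15 = 1183
S_80 = 80/2 × (-2 + 1183)
S_80 = 80/2 × 1181 = 47240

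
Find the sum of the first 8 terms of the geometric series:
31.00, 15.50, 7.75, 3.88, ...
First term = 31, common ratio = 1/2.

Sₙ = a(1 - rⁿ) / (1 - r)
S_8 = 31(1 - (1/2)^8) / (1 - (1/2))
S_8 = 31(1 - (1/256)) / (1/2)
S_8 = 7905/128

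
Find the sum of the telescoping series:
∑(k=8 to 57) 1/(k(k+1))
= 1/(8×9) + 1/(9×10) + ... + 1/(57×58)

Partial fractions: 1/(k(k+1)) = 1/k - 1/(k+1)
The series telescopes:
= (1/8 - 1/9) + (1/9 - 1/10) + ... + (1/57 - 1/58)
= 1/8 - 1/58
= 25/232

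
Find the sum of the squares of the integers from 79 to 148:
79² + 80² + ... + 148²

Use ∑_{k=1}^{n} k² = n(n+1)(2n+1)/6, then subtract the first 78 terms.
∑_{k=1}^{148} k² = 148×149×297/6 = 1091574
∑_{k=1}^{78} k² = 78×79×157/6 = 161239
∑_{k=79}^{148} k² = 1091574 - 161239 = 930335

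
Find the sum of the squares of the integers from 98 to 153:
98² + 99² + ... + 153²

Use ∑_{k=1}^{n} k² = n(n+1)(2n+1)/6, then subtract the first 97 terms.
∑_{k=1}^{153} k² = 153×154×307/6 = 1205589
∑_{k=1}^{97} k² = 97×98×195/6 = 308945
∑_{k=98}^{153} k² = 1205589 - 308945 = 896644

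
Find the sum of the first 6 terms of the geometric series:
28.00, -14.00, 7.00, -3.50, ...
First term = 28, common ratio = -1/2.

Sₙ = a(1 - rⁿ) / (1 - r)
S_6 = 28(1 - (-1/2)^6) / (1 - (-1/2))
S_6 = 28(1 - (1/64)) / (3/2)
S_6 = 147/8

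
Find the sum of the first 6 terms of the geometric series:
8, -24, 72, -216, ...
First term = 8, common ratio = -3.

Sₙ = a(1 - rⁿ) / (1 - r)
S_6 = 8(1 - (-3)^6) / (1 - (-3))
S_6 = 8(1 - 729) / (4)
S_6 = -1456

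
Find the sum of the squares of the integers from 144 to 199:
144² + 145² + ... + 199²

Use ∑_{k=1}^{n} k² = n(n+1)(2n+1)/6, then subtract the first 143 terms.
∑_{k=1}^{199} k² = 199×200×399/6 = 2646700
∑_{k=1}^{143} k² = 143×144×287/6 = 984984
∑_{k=144}^{199} k² = 2646700 - 984984 = 1661716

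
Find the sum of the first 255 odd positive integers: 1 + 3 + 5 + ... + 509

Sum of first n odd numbers = n²
= 255²
= 65025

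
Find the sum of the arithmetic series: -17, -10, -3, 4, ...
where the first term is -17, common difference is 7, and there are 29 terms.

Sₙ = n/2 × (first + last)
Last term = a + (n-1)d = -17 + (29-1)×7 = 179
S_29 = 29/2 × (-17 + 179)
S_29 = 29/2 × 162 = 2349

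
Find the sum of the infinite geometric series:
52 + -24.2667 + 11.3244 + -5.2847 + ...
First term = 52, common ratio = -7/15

For |r| < 1, S = a / (1 - r)
S = 52 / (1 - (-7/15))
S = 52 / (22/15)
S = 390/11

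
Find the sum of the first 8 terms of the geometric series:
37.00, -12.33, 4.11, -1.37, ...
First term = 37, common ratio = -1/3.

Sₙ = a(1 - rⁿ) / (1 - r)
S_8 = 37(1 - (-1/3)^8) / (1 - (-1/3))
S_8 = 37(1 - (1/6561)) / (4/3)
S_8 = 60680/2187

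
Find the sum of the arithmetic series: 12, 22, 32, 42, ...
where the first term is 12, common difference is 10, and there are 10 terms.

Sₙ = n/2 × (first + last)
Last term = a + (n-1)d = 12 + (10-1)×10 = 102
S_10 = 10/2 × (12 + 102)
S_10 = 10/2 × 114 = 570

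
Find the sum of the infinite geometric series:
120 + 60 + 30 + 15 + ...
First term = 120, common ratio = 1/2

For |r| < 1, S = a / (1 - r)
S = 120 / (1 - (1/2))
S = 120 / (1/2)
S = 240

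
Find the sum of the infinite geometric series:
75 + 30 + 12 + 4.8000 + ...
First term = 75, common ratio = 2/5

For |r| < 1, S = a / (1 - r)
S = 75 / (1 - (2/5))
S = 75 / (3/5)
S = 125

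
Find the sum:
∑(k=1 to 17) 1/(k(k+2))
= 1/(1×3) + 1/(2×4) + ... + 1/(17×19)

Partial fractions: 1/(k(k+2)) = (1/2)[1/k - 1/(k+2)]
Telescoping leaves the first two and last two terms:
= (1/2)[1/1 + 1/2 - 1/18 - 1/19]
= 119/171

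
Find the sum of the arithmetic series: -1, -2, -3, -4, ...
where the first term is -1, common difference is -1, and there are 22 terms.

Sₙ = n/2 × (first + last)
Last term = a + (n-1)d = -1 + (22-1)×(-1) = -22
S_22 = 22/2 × (-1 + (-22))
S_22 = 22/2 × (-23) = -253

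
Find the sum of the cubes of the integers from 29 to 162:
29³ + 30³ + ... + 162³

Use ∑_{k=1}^{n} k³ = [n(n+1)/2]², then subtract the first 28 terms.
∑_{k=1}^{162} k³ = [162×163/2]² = 13203² = 174319209
∑_{k=1}^{28} k³ = [28×29/2]² = 406² = 164836
∑_{k=29}^{162} k³ = 174319209 - 164836 = 174154373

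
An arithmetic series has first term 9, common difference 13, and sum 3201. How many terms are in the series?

Using S = n/2 × [2a + (n-1)d]
3201 = n/2 × [2(9) + (n-1)(13)]
3201 = n/2 × [18 + 13n - 13]
6402 = n × [5 + 13n]
13n² + (5)n - 6402 = 0
Discriminant: Δ = (5)² - 4(13)(-6402) = 25 + 332904 = 332929
√Δ = 577
n = [-(5) + √Δ] / (2·13) = (-5 + 577) / 26 = 572 / 26 = 22
(The negative root is discarded since n must be a positive integer.)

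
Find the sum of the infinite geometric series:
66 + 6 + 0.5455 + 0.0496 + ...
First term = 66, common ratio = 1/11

For |r| < 1, S = a / (1 - r)
S = 66 / (1 - (1/11))
S = 66 / (10/11)
S = 363/5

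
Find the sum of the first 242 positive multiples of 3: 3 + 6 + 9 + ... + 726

Factor out 3: = 3(1 + 2 + ... + 242) = 3 × n(n+1)/2
= 3 × 242×243/2
= 3 × 29403
= 88209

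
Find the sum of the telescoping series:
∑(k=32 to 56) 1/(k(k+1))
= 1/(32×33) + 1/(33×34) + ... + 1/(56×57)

Partial fractions: 1/(k(k+1)) = 1/k - 1/(k+1)
The series telescopes:
= (1/32 - 1/33) + (1/33 - 1/34) + ... + (1/56 - 1/57)
= 1/32 - 1/57
= 25/1824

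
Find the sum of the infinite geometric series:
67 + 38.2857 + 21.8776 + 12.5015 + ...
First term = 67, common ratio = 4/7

For |r| < 1, S = a / (1 - r)
S = 67 / (1 - (4/7))
S = 67 / (3/7)
S = 469/3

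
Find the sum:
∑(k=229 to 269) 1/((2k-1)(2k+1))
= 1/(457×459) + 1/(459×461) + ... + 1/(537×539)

Partial fractions: 1/((2k-1)(2k+1)) = (1/2)[1/(2k-1) - 1/(2k+1)]
The series telescopes:
= (1/2)[1/457 - 1/539]
= 41/246323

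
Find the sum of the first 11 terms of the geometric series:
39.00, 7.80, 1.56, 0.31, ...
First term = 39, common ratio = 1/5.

Sₙ = a(1 - rⁿ) / (1 - r)
S_11 = 39(1 - (1/5)^11) / (1 - (1/5))
S_11 = 39(1 - (1/48828125)) / (4/5)
S_11 = 476074209/9765625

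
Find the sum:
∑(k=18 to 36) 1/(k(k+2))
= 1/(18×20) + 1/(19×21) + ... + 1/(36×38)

Partial fractions: 1/(k(k+2)) = (1/2)[1/k - 1/(k+2)]
Telescoping leaves the first two and last two terms:
= (1/2)[1/18 + 1/19 - 1/37 - 1/38]
= 347/12654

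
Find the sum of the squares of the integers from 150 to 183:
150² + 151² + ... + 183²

Use ∑_{k=1}^{n} k² = n(n+1)(2n+1)/6, then subtract the first 149 terms.
∑_{k=1}^{183} k² = 183×184×367/6 = 2059604
∑_{k=1}^{149} k² = 149×150×299/6 = 1113775
∑_{k=150}^{183} k² = 2059604 - 1113775 = 945829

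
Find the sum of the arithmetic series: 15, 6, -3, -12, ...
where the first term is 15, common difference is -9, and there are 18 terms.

Sₙ = n/2 × (first + last)
Last term = a + (n-1)d = 15 + (18-1)×(-9) = -138
S_18 = 18/2 × (15 + (-138))
S_18 = 18/2 × (-123) = -1107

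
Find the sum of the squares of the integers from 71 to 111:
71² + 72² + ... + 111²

Use ∑_{k=1}^{n} k² = n(n+1)(2n+1)/6, then subtract the first 70 terms.
∑_{k=1}^{111} k² = 111×112×223/6 = 462056
∑_{k=1}^{70} k² = 70×71×141/6 = 116795
∑_{k=71}^{111} k² = 462056 - 116795 = 345261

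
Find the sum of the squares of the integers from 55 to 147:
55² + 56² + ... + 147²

Use ∑_{k=1}^{n} k² = n(n+1)(2n+1)/6, then subtract the first 54 terms.
∑_{k=1}^{147} k² = 147×148×295/6 = 1069670
∑_{k=1}^{54} k² = 54×55×109/6 = 53955
∑_{k=55}^{147} k² = 1069670 - 53955 = 1015715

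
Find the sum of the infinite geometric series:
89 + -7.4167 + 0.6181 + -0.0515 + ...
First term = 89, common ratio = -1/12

For |r| < 1, S = a / (1 - r)
S = 89 / (1 - (-1/12))
S = 89 / (13/12)
S = 1068/13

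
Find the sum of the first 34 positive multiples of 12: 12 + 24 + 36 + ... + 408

Factor out 12: = 12(1 + 2 + ... + 34) = 12 × n(n+1)/2
= 12 × 34×35/2
= 12 × 595
= 7140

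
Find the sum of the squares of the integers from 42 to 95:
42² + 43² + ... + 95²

Use ∑_{k=1}^{n} k² = n(n+1)(2n+1)/6, then subtract the first 41 terms.
∑_{k=1}^{95} k² = 95×96×191/6 = 290320
∑_{k=1}^{41} k² = 41×42×83/6 = 23821
∑_{k=42}^{95} k² = 290320 - 23821 = 266499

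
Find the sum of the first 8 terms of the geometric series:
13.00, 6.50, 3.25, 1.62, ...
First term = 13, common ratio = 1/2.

Sₙ = a(1 - rⁿ) / (1 - r)
S_8 = 13(1 - (1/2)^8) / (1 - (1/2))
S_8 = 13(1 - (1/256)) / (1/2)
S_8 = 3315/128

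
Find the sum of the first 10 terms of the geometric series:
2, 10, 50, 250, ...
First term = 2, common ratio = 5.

Sₙ = a(1 - rⁿ) / (1 - r)
S_10 = 2(1 - 5^10) / (1 - 5)
S_10 = 2(1 - 9765625) / (-4)
S_10 = 4882812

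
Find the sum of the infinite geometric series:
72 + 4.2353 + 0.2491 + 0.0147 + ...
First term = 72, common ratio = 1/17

For |r| < 1, S = a / (1 - r)
S = 72 / (1 - (1/17))
S = 72 / (16/17)
S = 153/2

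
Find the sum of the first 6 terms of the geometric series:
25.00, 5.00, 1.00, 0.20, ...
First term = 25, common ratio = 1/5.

Sₙ = a(1 - rⁿ) / (1 - r)
S_6 = 25(1 - (1/5)^6) / (1 - (1/5))
S_6 = 25(1 - (1/15625)) / (4/5)
S_6 = 3906/125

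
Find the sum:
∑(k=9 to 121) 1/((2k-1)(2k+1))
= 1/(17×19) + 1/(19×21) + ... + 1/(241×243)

Partial fractions: 1/((2k-1)(2k+1)) = (1/2)[1/(2k-1) - 1/(2k+1)]
The series telescopes:
= (1/2)[1/17 - 1/243]
= 113/4131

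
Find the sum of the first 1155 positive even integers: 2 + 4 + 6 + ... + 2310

Sum of first n even numbers = n(n+1)
= 1155×1156
= 1335180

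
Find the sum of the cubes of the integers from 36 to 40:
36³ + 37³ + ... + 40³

Use ∑_{k=1}^{n} k³ = [n(n+1)/2]², then subtract the first 35 terms.
∑_{k=1}^{40} k³ = [40×41/2]² = 820² = 672400
∑_{k=1}^{35} k³ = [35×36/2]² = 630² = 396900
∑_{k=36}^{40} k³ = 672400 - 396900 = 275500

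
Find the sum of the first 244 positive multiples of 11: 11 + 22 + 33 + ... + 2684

Factor out 11: = 11(1 + 2 + ... + 244) = 11 × n(n+1)/2
= 11 × 244×245/2
= 11 × 29890
= 328790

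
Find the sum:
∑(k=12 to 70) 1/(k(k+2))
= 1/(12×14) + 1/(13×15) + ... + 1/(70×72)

Partial fractions: 1/(k(k+2)) = (1/2)[1/k - 1/(k+2)]
Telescoping leaves the first two and last two terms:
= (1/2)[1/12 + 1/13 - 1/71 - 1/72]
= 8791/132912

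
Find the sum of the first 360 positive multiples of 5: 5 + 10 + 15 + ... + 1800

Factor out 5: = 5(1 + 2 + ... + 360) = 5 × n(n+1)/2
= 5 × 360×361/2
= 5 × 64980
= 324900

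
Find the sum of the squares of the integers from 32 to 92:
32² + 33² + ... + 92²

Use ∑_{k=1}^{n} k² = n(n+1)(2n+1)/6, then subtract the first 31 terms.
∑_{k=1}^{92} k² = 92×93×185/6 = 263810
∑_{k=1}^{31} k² = 31×32×63/6 = 10416
∑_{k=32}^{92} k² = 263810 - 10416 = 253394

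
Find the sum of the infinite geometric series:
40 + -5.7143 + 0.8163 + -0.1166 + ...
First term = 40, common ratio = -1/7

For |r| < 1, S = a / (1 - r)
S = 40 / (1 - (-1/7))
S = 40 / (8/7)
S = 35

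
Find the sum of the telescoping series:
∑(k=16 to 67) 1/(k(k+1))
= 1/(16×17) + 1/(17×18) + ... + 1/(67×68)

Partial fractions: 1/(k(k+1)) = 1/k - 1/(k+1)
The series telescopes:
= (1/16 - 1/17) + (1/17 - 1/18) + ... + (1/67 - 1/68)
= 1/16 - 1/68
= 13/272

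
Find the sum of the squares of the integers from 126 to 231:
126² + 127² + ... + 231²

Use ∑_{k=1}^{n} k² = n(n+1)(2n+1)/6, then subtract the first 125 terms.
∑_{k=1}^{231} k² = 231×232×463/6 = 4135516
∑_{k=1}^{125} k² = 125×126×251/6 = 658875
∑_{k=126}^{231} k² = 4135516 - 658875 = 3476641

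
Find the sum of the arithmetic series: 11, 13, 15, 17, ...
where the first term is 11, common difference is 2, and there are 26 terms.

Sₙ = n/2 × (first + last)
Last term = a + (n-1)d = 11 + (26-1)×2 = 61
S_26 = 26/2 × (11 + 61)
S_26 = 26/2 × 72 = 936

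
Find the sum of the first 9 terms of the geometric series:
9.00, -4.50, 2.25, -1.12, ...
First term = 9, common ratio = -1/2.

Sₙ = a(1 - rⁿ) / (1 - r)
S_9 = 9(1 - (-1/2)^9) / (1 - (-1/2))
S_9 = 9(1 - (-1/512)) / (3/2)
S_9 = 1539/256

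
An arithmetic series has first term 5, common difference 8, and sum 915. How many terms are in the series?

Using S = n/2 × [2a + (n-1)d]
915 = n/2 × [2(5) + (n-1)(8)]
915 = n/2 × [10 + 8n - 8]
1830 = n × [2 + 8n]
8n² + (2)n - 1830 = 0
Discriminant: Δ = (2)² - 4(8)(-1830) = 4 + 58560 = 58564
√Δ = 242
n = [-(2) + √Δ] / (2·8) = (-2 + 242) / 16 = 240 / 16 = 15
(The negative root is discarded since n must be a positive integer.)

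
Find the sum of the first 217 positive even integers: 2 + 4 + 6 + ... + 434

Sum of first n even numbers = n(n+1)
= 217×218
= 47306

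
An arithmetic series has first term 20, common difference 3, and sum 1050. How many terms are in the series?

Using S = n/2 × [2a + (n-1)d]
1050 = n/2 × [2(20) + (n-1)(3)]
1050 = n/2 × [40 + 3n - 3]
2100 = n × [37 + 3n]
3n² + (37)n - 2100 = 0
Discriminant: Δ = (37)² - 4(3)(-2100) = 1369 + 25200 = 26569
√Δ = 163
n = [-(37) + √Δ] / (2·3) = (-37 + 163) / 6 = 126 / 6 = 21
(The negative root is discarded since n must be a positive integer.)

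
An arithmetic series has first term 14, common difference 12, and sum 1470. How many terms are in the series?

Using S = n/2 × [2a + (n-1)d]
1470 = n/2 × [2(14) + (n-1)(12)]
1470 = n/2 × [28 + 12n - 12]
2940 = n × [16 + 12n]
12n² + (16)n - 2940 = 0
Discriminant: Δ = (16)² - 4(12)(-2940) = 256 + 141120 = 141376
√Δ = 376
n = [-(16) + √Δ] / (2·12) = (-16 + 376) / 24 = 360 / 24 = 15
(The negative root is discarded since n must be a positive integer.)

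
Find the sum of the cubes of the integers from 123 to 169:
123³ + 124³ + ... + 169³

Use ∑_{k=1}^{n} k³ = [n(n+1)/2]², then subtract the first 122 terms.
∑_{k=1}^{169} k³ = [169×170/2]² = 14365² = 206353225
∑_{k=1}^{122} k³ = [122×123/2]² = 7503² = 56295009
∑_{k=123}^{169} k³ = 206353225 - 56295009 = 150058216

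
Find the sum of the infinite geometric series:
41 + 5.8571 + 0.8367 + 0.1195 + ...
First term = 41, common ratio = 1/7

For |r| < 1, S = a / (1 - r)
S = 41 / (1 - (1/7))
S = 41 / (6/7)
S = 287/6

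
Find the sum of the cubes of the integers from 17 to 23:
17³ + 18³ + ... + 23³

Use ∑_{k=1}^{n} k³ = [n(n+1)/2]², then subtract the first 16 terms.
∑_{k=1}^{23} k³ = [23×24/2]² = 276² = 76176
∑_{k=1}^{16} k³ = [16×17/2]² = 136² = 18496
∑_{k=17}^{23} k³ = 76176 - 18496 = 57680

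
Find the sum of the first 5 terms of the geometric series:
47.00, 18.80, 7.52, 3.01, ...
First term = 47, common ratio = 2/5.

Sₙ = a(1 - rⁿ) / (1 - r)
S_5 = 47(1 - (2/5)^5) / (1 - (2/5))
S_5 = 47(1 - (32/3125)) / (3/5)
S_5 = 48457/625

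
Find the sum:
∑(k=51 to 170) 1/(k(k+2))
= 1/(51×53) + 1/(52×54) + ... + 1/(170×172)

Partial fractions: 1/(k(k+2)) = (1/2)[1/k - 1/(k+2)]
Telescoping leaves the first two and last two terms:
= (1/2)[1/51 + 1/52 - 1/171 - 1/172]
= 88325/6500052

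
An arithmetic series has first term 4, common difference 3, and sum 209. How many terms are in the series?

Using S = n/2 × [2a + (n-1)d]
209 = n/2 × [2(4) + (n-1)(3)]
209 = n/2 × [8 + 3n - 3]
418 = n × [5 + 3n]
3n² + (5)n - 418 = 0
Discriminant: Δ = (5)² - 4(3)(-418) = 25 + 5016 = 5041
√Δ = 71
n = [-(5) + √Δ] / (2·3) = (-5 + 71) / 6 = 66 / 6 = 11
(The negative root is discarded since n must be a positive integer.)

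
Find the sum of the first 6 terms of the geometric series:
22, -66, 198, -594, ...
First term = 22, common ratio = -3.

Sₙ = a(1 - rⁿ) / (1 - r)
S_6 = 22(1 - (-3)^6) / (1 - (-3))
S_6 = 22(1 - 729) / (4)
S_6 = -4004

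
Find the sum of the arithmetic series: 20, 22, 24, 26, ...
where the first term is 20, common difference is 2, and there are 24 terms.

Sₙ = n/2 × (first + last)
Last term = a + (n-1)d = 20 + (24-1)×2 = 66
S_24 = 24/2 × (20 + 66)
S_24 = 24/2 × 86 = 1032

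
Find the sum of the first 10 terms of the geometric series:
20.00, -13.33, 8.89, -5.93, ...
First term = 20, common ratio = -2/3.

Sₙ = a(1 - rⁿ) / (1 - r)
S_10 = 20(1 - (-2/3)^10) / (1 - (-2/3))
S_10 = 20(1 - (1024/59049)) / (5/3)
S_10 = 232100/19683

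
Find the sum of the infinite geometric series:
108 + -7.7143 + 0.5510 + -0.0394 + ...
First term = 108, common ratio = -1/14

For |r| < 1, S = a / (1 - r)
S = 108 / (1 - (-1/14))
S = 108 / (15/14)
S = 504/5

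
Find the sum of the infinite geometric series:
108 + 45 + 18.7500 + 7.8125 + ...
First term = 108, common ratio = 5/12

For |r| < 1, S = a / (1 - r)
S = 108 / (1 - (5/12))
S = 108 / (7/12)
S = 1296/7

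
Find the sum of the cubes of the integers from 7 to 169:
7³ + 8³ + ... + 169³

Use ∑_{k=1}^{n} k³ = [n(n+1)/2]², then subtract the first 6 terms.
∑_{k=1}^{169} k³ = [169×170/2]² = 14365² = 206353225
∑_{k=1}^{6} k³ = [6×7/2]² = 21² = 441
∑_{k=7}^{169} k³ = 206353225 - 441 = 206352784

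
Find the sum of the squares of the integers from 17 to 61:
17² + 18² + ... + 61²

Use ∑_{k=1}^{n} k² = n(n+1)(2n+1)/6, then subtract the first 16 terms.
∑_{k=1}^{61} k² = 61×62×123/6 = 77531
∑_{k=1}^{16} k² = 16×17×33/6 = 1496
∑_{k=17}^{61} k² = 77531 - 1496 = 76035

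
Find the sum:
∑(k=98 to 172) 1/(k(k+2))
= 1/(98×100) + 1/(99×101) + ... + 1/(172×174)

Partial fractions: 1/(k(k+2)) = (1/2)[1/k - 1/(k+2)]
Telescoping leaves the first two and last two terms:
= (1/2)[1/98 + 1/99 - 1/173 - 1/174]
= 213625/48674934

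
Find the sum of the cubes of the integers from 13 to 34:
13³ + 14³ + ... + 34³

Use ∑_{k=1}^{n} k³ = [n(n+1)/2]², then subtract the first 12 terms.
∑_{k=1}^{34} k³ = [34×35/2]² = 595² = 354025
∑_{k=1}^{12} k³ = [12×13/2]² = 78² = 6084
∑_{k=13}^{34} k³ = 354025 - 6084 = 347941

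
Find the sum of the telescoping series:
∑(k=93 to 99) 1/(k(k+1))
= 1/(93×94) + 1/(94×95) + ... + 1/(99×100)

Partial fractions: 1/(k(k+1)) = 1/k - 1/(k+1)
The series telescopes:
= (1/93 - 1/94) + (1/94 - 1/95) + ... + (1/99 - 1/100)
= 1/93 - 1/100
= 7/9300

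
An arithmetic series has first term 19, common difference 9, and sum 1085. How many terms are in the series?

Using S = n/2 × [2a + (n-1)d]
1085 = n/2 × [2(19) + (n-1)(9)]
1085 = n/2 × [38 + 9n - 9]
2170 = n × [29 + 9n]
9n² + (29)n - 2170 = 0
Discriminant: Δ = (29)² - 4(9)(-2170) = 841 + 78120 = 78961
√Δ = 281
n = [-(29) + √Δ] / (2·9) = (-29 + 281) / 18 = 252 / 18 = 14
(The negative root is discarded since n must be a positive integer.)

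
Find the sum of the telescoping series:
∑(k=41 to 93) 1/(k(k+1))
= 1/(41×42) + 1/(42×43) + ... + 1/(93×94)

Partial fractions: 1/(k(k+1)) = 1/k - 1/(k+1)
The series telescopes:
= (1/41 - 1/42) + (1/42 - 1/43) + ... + (1/93 - 1/94)
= 1/41 - 1/94
= 53/3854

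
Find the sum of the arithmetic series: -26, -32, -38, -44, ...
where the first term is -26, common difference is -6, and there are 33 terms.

Sₙ = n/2 × (first + last)
Last term = a + (n-1)d = -26 + (33-1)×(-6) = -218
S_33 = 33/2 × (-26 + (-218))
S_33 = 33/2 × (-244) = -4026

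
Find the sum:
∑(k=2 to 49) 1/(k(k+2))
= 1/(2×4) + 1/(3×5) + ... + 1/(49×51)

Partial fractions: 1/(k(k+2)) = (1/2)[1/k - 1/(k+2)]
Telescoping leaves the first two and last two terms:
= (1/2)[1/2 + 1/3 - 1/50 - 1/51]
= 506/1275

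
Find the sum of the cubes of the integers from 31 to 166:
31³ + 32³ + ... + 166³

Use ∑_{k=1}^{n} k³ = [n(n+1)/2]², then subtract the first 30 terms.
∑_{k=1}^{166} k³ = [166×167/2]² = 13861² = 192127321
∑_{k=1}^{30} k³ = [30×31/2]² = 465² = 216225
∑_{k=31}^{166} k³ = 192127321 - 216225 = 191911096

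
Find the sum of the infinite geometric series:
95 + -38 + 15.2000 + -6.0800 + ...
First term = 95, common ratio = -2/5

For |r| < 1, S = a / (1 - r)
S = 95 / (1 - (-2/5))
S = 95 / (7/5)
S = 475/7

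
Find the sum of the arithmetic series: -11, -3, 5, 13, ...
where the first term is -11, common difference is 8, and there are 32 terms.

Sₙ = n/2 × (first + last)
Last term = a + (n-1)d = -11 + (32-1)×8 = 237
S_32 = 32/2 × (-11 + 237)
S_32 = 32/2 × 226 = 3616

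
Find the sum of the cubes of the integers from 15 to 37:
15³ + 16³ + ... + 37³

Use ∑_{k=1}^{n} k³ = [n(n+1)/2]², then subtract the first 14 terms.
∑_{k=1}^{37} k³ = [37×38/2]² = 703² = 494209
∑_{k=1}^{14} k³ = [14×15/2]² = 105² = 11025
∑_{k=15}^{37} k³ = 494209 - 11025 = 483184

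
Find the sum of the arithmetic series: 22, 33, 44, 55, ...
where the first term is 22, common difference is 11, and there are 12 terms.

Sₙ = n/2 × (first + last)
Last term = a + (n-1)d = 22 + (12-1)×11 = 143
S_12 = 12/2 × (22 + 143)
S_12 = 12/2 × 165 = 990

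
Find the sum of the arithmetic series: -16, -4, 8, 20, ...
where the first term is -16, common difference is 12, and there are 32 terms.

Sₙ = n/2 × (first + last)
Last term = a + (n-1)d = -16 + (32-1)×12 = 356
S_32 = 32/2 × (-16 + 356)
S_32 = 32/2 × 340 = 5440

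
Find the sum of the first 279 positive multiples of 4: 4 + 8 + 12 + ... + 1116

Factor out 4: = 4(1 + 2 + ... + 279) = 4 × n(n+1)/2
= 4 × 279×280/2
= 4 × 39060
= 156240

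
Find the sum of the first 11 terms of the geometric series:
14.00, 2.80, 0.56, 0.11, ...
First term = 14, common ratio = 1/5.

Sₙ = a(1 - rⁿ) / (1 - r)
S_11 = 14(1 - (1/5)^11) / (1 - (1/5))
S_11 = 14(1 - (1/48828125)) / (4/5)
S_11 = 170898434/9765625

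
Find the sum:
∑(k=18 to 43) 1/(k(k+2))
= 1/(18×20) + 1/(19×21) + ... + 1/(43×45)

Partial fractions: 1/(k(k+2)) = (1/2)[1/k - 1/(k+2)]
Telescoping leaves the first two and last two terms:
= (1/2)[1/18 + 1/19 - 1/44 - 1/45]
= 793/25080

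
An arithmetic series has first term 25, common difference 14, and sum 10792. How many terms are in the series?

Using S = n/2 × [2a + (n-1)d]
10792 = n/2 × [2(25) + (n-1)(14)]
10792 = n/2 × [50 + 14n - 14]
21584 = n × [36 + 14n]
14n² + (36)n - 21584 = 0
Discriminant: Δ = (36)² - 4(14)(-21584) = 1296 + 1208704 = 1210000
√Δ = 1100
n = [-(36) + √Δ] / (2·14) = (-36 + 1100) / 28 = 1064 / 28 = 38
(The negative root is discarded since n must be a positive integer.)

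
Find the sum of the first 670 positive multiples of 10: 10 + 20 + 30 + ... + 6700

Factor out 10: = 10(1 + 2 + ... + 670) = 10 × n(n+1)/2
= 10 × 670×671/2
= 10 × 224785
= 2247850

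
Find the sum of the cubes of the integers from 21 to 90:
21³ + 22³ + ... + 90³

Use ∑_{k=1}^{n} k³ = [n(n+1)/2]², then subtract the first 20 terms.
∑_{k=1}^{90} k³ = [90×91/2]² = 4095² = 16769025
∑_{k=1}^{20} k³ = [20×21/2]² = 210² = 44100
∑_{k=21}^{90} k³ = 16769025 - 44100 = 16724925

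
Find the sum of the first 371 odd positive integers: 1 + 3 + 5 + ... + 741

Sum of first n odd numbers = n²
= 371²
= 137641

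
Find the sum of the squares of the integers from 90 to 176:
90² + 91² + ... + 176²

Use ∑_{k=1}^{n} k² = n(n+1)(2n+1)/6, then subtract the first 89 terms.
∑_{k=1}^{176} k² = 176×177×353/6 = 1832776
∑_{k=1}^{89} k² = 89×90×179/6 = 238965
∑_{k=90}^{176} k² = 1832776 - 238965 = 1593811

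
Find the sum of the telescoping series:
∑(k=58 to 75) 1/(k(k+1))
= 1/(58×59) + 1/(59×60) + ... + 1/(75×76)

Partial fractions: 1/(k(k+1)) = 1/k - 1/(k+1)
The series telescopes:
= (1/58 - 1/59) + (1/59 - 1/60) + ... + (1/75 - 1/76)
= 1/58 - 1/76
= 9/2204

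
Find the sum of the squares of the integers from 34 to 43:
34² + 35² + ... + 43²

Use ∑_{k=1}^{n} k² = n(n+1)(2n+1)/6, then subtract the first 33 terms.
∑_{k=1}^{43} k² = 43×44×87/6 = 27434
∑_{k=1}^{33} k² = 33×34×67/6 = 12529
∑_{k=34}^{43} k² = 27434 - 12529 = 14905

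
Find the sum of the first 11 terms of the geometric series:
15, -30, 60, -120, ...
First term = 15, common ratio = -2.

Sₙ = a(1 - rⁿ) / (1 - r)
S_11 = 15(1 - (-2)^11) / (1 - (-2))
S_11 = 15(1 - (-2048)) / (3)
S_11 = 10245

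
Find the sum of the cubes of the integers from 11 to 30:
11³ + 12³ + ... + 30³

Use ∑_{k=1}^{n} k³ = [n(n+1)/2]², then subtract the first 10 terms.
∑_{k=1}^{30} k³ = [30×31/2]² = 465² = 216225
∑_{k=1}^{10} k³ = [10×11/2]² = 55² = 3025
∑_{k=11}^{30} k³ = 216225 - 3025 = 213200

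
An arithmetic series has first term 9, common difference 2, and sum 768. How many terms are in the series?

Using S = n/2 × [2a + (n-1)d]
768 = n/2 × [2(9) + (n-1)(2)]
768 = n/2 × [18 + 2n - 2]
1536 = n × [16 + 2n]
2n² + (16)n - 1536 = 0
Discriminant: Δ = (16)² - 4(2)(-1536) = 256 + 12288 = 12544
√Δ = 112
n = [-(16) + √Δ] / (2·2) = (-16 + 112) / 4 = 96 / 4 = 24
(The negative root is discarded since n must be a positive integer.)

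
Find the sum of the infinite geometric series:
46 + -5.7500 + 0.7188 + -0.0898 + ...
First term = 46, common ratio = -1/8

For |r| < 1, S = a / (1 - r)
S = 46 / (1 - (-1/8))
S = 46 / (9/8)
S = 368/9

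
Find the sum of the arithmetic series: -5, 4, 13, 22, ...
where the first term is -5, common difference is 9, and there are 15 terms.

Sₙ = n/2 × (first + last)
Last term = a + (n-1)d = -5 + (15-1)×9 = 121
S_15 = 15/2 × (-5 + 121)
S_15 = 15/2 × 116 = 870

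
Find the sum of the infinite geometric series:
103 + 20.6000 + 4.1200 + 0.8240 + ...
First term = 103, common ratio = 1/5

For |r| < 1, S = a / (1 - r)
S = 103 / (1 - (1/5))
S = 103 / (4/5)
S = 515/4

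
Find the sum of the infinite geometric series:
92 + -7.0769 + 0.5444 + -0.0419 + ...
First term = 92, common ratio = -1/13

For |r| < 1, S = a / (1 - r)
S = 92 / (1 - (-1/13))
S = 92 / (14/13)
S = 598/7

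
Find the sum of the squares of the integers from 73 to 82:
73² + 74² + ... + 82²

Use ∑_{k=1}^{n} k² = n(n+1)(2n+1)/6, then subtract the first 72 terms.
∑_{k=1}^{82} k² = 82×83×165/6 = 187165
∑_{k=1}^{72} k² = 72×73×145/6 = 127020
∑_{k=73}^{82} k² = 187165 - 127020 = 60145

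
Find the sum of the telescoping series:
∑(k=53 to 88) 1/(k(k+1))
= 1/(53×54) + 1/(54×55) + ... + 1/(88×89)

Partial fractions: 1/(k(k+1)) = 1/k - 1/(k+1)
The series telescopes:
= (1/53 - 1/54) + (1/54 - 1/55) + ... + (1/88 - 1/89)
= 1/53 - 1/89
= 36/4717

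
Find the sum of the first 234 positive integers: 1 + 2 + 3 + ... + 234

Formula: ∑k = n(n+1)/2
= 234×235/2
= 54990/2
= 27495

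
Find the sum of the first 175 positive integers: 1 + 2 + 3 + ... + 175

Formula: ∑k = n(n+1)/2
= 175×176/2
= 30800/2
= 15400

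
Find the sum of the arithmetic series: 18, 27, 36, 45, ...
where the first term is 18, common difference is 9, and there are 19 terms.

Sₙ = n/2 × (first + last)
Last term = a + (n-1)d = 18 + (19-1)×9 = 180
S_19 = 19/2 × (18 + 180)
S_19 = 19/2 × 198 = 1881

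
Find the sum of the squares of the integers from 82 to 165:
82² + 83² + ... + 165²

Use ∑_{k=1}^{n} k² = n(n+1)(2n+1)/6, then subtract the first 81 terms.
∑_{k=1}^{165} k² = 165×166×331/6 = 1511015
∑_{k=1}^{81} k² = 81×82×163/6 = 180441
∑_{k=82}^{165} k² = 1511015 - 180441 = 1330574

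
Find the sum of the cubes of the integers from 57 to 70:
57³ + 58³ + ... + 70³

Use ∑_{k=1}^{n} k³ = [n(n+1)/2]², then subtract the first 56 terms.
∑_{k=1}^{70} k³ = [70×71/2]² = 2485² = 6175225
∑_{k=1}^{56} k³ = [56×57/2]² = 1596² = 2547216
∑_{k=57}^{70} k³ = 6175225 - 2547216 = 3628009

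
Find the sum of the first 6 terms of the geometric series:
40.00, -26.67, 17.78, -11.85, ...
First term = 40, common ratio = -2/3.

Sₙ = a(1 - rⁿ) / (1 - r)
S_6 = 40(1 - (-2/3)^6) / (1 - (-2/3))
S_6 = 40(1 - (64/729)) / (5/3)
S_6 = 5320/243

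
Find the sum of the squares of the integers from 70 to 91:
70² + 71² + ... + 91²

Use ∑_{k=1}^{n} k² = n(n+1)(2n+1)/6, then subtract the first 69 terms.
∑_{k=1}^{91} k² = 91×92×183/6 = 255346
∑_{k=1}^{69} k² = 69×70×139/6 = 111895
∑_{k=70}^{91} k² = 255346 - 111895 = 143451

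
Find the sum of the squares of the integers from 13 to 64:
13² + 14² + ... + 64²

Use ∑_{k=1}^{n} k² = n(n+1)(2n+1)/6, then subtract the first 12 terms.
∑_{k=1}^{64} k² = 64×65×129/6 = 89440
∑_{k=1}^{12} k² = 12×13×25/6 = 650
∑_{k=13}^{64} k² = 89440 - 650 = 88790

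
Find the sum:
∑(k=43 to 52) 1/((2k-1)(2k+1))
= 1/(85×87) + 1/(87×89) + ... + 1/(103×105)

Partial fractions: 1/((2k-1)(2k+1)) = (1/2)[1/(2k-1) - 1/(2k+1)]
The series telescopes:
= (1/2)[1/85 - 1/105]
= 2/1785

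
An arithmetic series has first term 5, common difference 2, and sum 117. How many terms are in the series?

Using S = n/2 × [2a + (n-1)d]
117 = n/2 × [2(5) + (n-1)(2)]
117 = n/2 × [10 + 2n - 2]
234 = n × [8 + 2n]
2n² + (8)n - 234 = 0
Discriminant: Δ = (8)² - 4(2)(-234) = 64 + 1872 = 1936
√Δ = 44
n = [-(8) + √Δ] / (2·2) = (-8 + 44) / 4 = 36 / 4 = 9
(The negative root is discarded since n must be a positive integer.)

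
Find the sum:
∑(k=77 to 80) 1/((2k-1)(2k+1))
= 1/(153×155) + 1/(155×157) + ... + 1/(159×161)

Partial fractions: 1/((2k-1)(2k+1)) = (1/2)[1/(2k-1) - 1/(2k+1)]
The series telescopes:
= (1/2)[1/153 - 1/161]
= 4/24633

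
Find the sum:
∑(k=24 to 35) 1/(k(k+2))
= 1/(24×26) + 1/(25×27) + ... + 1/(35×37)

Partial fractions: 1/(k(k+2)) = (1/2)[1/k - 1/(k+2)]
Telescoping leaves the first two and last two terms:
= (1/2)[1/24 + 1/25 - 1/36 - 1/37]
= 1789/133200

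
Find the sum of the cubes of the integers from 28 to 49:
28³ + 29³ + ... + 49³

Use ∑_{k=1}^{n} k³ = [n(n+1)/2]², then subtract the first 27 terms.
∑_{k=1}^{49} k³ = [49×50/2]² = 1225² = 1500625
∑_{k=1}^{27} k³ = [27×28/2]² = 378² = 142884
∑_{k=28}^{49} k³ = 1500625 - 142884 = 1357741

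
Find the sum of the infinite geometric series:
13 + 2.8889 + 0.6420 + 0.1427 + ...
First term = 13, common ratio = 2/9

For |r| < 1, S = a / (1 - r)
S = 13 / (1 - (2/9))
S = 13 / (7/9)
S = 117/7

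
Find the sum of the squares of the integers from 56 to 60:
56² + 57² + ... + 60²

Use ∑_{k=1}^{n} k² = n(n+1)(2n+1)/6, then subtract the first 55 terms.
∑_{k=1}^{60} k² = 60×61×121/6 = 73810
∑_{k=1}^{55} k² = 55×56×111/6 = 56980
∑_{k=56}^{60} k² = 73810 - 56980 = 16830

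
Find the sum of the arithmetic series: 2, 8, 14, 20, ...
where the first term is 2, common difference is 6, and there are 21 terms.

Sₙ = n/2 × (first + last)
Last term = a + (n-1)d = 2 + (21-1)×6 = 122
S_21 = 21/2 × (2 + 122)
S_21 = 21/2 × 124 = 1302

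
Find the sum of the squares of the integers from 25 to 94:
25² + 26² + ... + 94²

Use ∑_{k=1}^{n} k² = n(n+1)(2n+1)/6, then subtract the first 24 terms.
∑_{k=1}^{94} k² = 94×95×189/6 = 281295
∑_{k=1}^{24} k² = 24×25×49/6 = 4900
∑_{k=25}^{94} k² = 281295 - 4900 = 276395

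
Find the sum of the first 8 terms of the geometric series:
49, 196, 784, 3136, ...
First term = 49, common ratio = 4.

Sₙ = a(1 - rⁿ) / (1 - r)
S_8 = 49(1 - 4^8) / (1 - 4)
S_8 = 49(1 - 65536) / (-3)
S_8 = 1070405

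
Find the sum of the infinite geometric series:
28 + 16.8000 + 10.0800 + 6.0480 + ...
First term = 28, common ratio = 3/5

For |r| < 1, S = a / (1 - r)
S = 28 / (1 - (3/5))
S = 28 / (2/5)
S = 70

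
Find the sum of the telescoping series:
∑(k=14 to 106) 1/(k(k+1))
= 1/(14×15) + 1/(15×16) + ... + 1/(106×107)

Partial fractions: 1/(k(k+1)) = 1/k - 1/(k+1)
The series telescopes:
= (1/14 - 1/15) + (1/15 - 1/16) + ... + (1/106 - 1/107)
= 1/14 - 1/107
= 93/1498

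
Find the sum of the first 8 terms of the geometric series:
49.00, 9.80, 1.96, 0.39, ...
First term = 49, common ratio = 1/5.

Sₙ = a(1 - rⁿ) / (1 - r)
S_8 = 49(1 - (1/5)^8) / (1 - (1/5))
S_8 = 49(1 - (1/390625)) / (4/5)
S_8 = 4785144/78125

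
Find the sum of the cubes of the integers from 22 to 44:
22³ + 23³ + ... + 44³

Use ∑_{k=1}^{n} k³ = [n(n+1)/2]², then subtract the first 21 terms.
∑_{k=1}^{44} k³ = [44×45/2]² = 990² = 980100
∑_{k=1}^{21} k³ = [21×22/2]² = 231² = 53361
∑_{k=22}^{44} k³ = 980100 - 53361 = 926739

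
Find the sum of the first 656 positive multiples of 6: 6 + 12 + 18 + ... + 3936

Factor out 6: = 6(1 + 2 + ... + 656) = 6 × n(n+1)/2
= 6 × 656×657/2
= 6 × 215496
= 1292976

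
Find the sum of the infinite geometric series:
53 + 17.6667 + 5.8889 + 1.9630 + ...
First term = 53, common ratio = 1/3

For |r| < 1, S = a / (1 - r)
S = 53 / (1 - (1/3))
S = 53 / (2/3)
S = 159/2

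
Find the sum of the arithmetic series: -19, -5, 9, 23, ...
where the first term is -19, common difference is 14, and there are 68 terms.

Sₙ = n/2 × (first + last)
Last term = a + (n-1)d = -19 + (68-1)×14 = 919
S_68 = 68/2 × (-19 + 919)
S_68 = 68/2 × 900 = 30600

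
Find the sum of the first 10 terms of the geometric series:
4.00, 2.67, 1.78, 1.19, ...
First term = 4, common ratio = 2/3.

Sₙ = a(1 - rⁿ) / (1 - r)
S_10 = 4(1 - (2/3)^10) / (1 - (2/3))
S_10 = 4(1 - (1024/59049)) / (1/3)
S_10 = 232100/19683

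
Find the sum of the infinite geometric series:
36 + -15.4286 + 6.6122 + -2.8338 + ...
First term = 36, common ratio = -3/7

For |r| < 1, S = a / (1 - r)
S = 36 / (1 - (-3/7))
S = 36 / (10/7)
S = 126/5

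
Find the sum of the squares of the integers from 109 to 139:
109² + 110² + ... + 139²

Use ∑_{k=1}^{n} k² = n(n+1)(2n+1)/6, then subtract the first 108 terms.
∑_{k=1}^{139} k² = 139×140×279/6 = 904890
∑_{k=1}^{108} k² = 108×109×217/6 = 425754
∑_{k=109}^{139} k² = 904890 - 425754 = 479136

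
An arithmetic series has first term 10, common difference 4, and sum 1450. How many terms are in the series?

Using S = n/2 × [2a + (n-1)d]
1450 = n/2 × [2(10) + (n-1)(4)]
1450 = n/2 × [20 + 4n - 4]
2900 = n × [16 + 4n]
4n² + (16)n - 2900 = 0
Discriminant: Δ = (16)² - 4(4)(-2900) = 256 + 46400 = 46656
√Δ = 216
n = [-(16) + √Δ] / (2·4) = (-16 + 216) / 8 = 200 / 8 = 25
(The negative root is discarded since n must be a positive integer.)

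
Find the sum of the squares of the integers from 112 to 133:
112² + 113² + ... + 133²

Use ∑_{k=1}^{n} k² = n(n+1)(2n+1)/6, then subtract the first 111 terms.
∑_{k=1}^{133} k² = 133×134×267/6 = 793079
∑_{k=1}^{111} k² = 111×112×223/6 = 462056
∑_{k=112}^{133} k² = 793079 - 462056 = 331023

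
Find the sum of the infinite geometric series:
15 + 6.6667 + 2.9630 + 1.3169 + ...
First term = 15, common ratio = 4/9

For |r| < 1, S = a / (1 - r)
S = 15 / (1 - (4/9))
S = 15 / (5/9)
S = 27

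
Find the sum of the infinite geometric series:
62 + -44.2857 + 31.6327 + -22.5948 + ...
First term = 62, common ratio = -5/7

For |r| < 1, S = a / (1 - r)
S = 62 / (1 - (-5/7))
S = 62 / (12/7)
S = 217/6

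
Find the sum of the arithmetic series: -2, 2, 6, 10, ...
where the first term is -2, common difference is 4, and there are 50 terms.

Sₙ = n/2 × (first + last)
Last term = a + (n-1)d = -2 + (50-1)×4 = 194
S_50 = 50/2 × (-2 + 194)
S_50 = 50/2 × 192 = 4800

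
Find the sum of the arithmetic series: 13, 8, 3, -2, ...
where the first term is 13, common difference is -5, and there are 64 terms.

Sₙ = n/2 × (first + last)
Last term = a + (n-1)d = 13 + (64-1)×(-5) = -302
S_64 = 64/2 × (13 + (-302))
S_64 = 64/2 × (-289) = -9248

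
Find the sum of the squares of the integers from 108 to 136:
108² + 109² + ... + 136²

Use ∑_{k=1}^{n} k² = n(n+1)(2n+1)/6, then subtract the first 107 terms.
∑_{k=1}^{136} k² = 136×137×273/6 = 847756
∑_{k=1}^{107} k² = 107×108×215/6 = 414090
∑_{k=108}^{136} k² = 847756 - 414090 = 433666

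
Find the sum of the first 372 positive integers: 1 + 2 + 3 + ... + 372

Formula: ∑k = n(n+1)/2
= 372×373/2
= 138756/2
= 69378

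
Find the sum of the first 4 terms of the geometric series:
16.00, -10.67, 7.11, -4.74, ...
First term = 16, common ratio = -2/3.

Sₙ = a(1 - rⁿ) / (1 - r)
S_4 = 16(1 - (-2/3)^4) / (1 - (-2/3))
S_4 = 16(1 - (16/81)) / (5/3)
S_4 = 208/27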